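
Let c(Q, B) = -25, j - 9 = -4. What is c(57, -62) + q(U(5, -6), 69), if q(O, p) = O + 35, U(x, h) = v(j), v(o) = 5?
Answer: 15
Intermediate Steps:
j = 5 (j = 9 - 4 = 5)
U(x, h) = 5
q(O, p) = 35 + O
c(57, -62) + q(U(5, -6), 69) = -25 + (35 + 5) = -25 + 40 = 15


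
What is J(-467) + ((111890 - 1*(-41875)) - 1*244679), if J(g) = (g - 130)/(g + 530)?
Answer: -1909393/21 ≈ -90924.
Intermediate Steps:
J(g) = (-130 + g)/(530 + g)
J(-467) + ((111890 - 1*(-41875)) - 1*244679) = (-130 - 467)/(530 - 467) + ((111890 - 1*(-41875)) - 1*244679) = -597/63 + ((111890 + 41875) - 244679) = (1/63)*(-597) + (153765 - 244679) = -199/21 - 90914 = -1909393/21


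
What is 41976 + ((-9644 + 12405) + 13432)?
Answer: 58169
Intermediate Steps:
41976 + ((-9644 + 12405) + 13432) = 41976 + (2761 + 13432) = 41976 + 16193 = 58169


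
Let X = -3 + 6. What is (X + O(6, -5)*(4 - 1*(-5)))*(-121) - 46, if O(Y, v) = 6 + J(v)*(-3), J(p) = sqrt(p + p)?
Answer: -6943 + 3267*I*sqrt(10) ≈ -6943.0 + 10331.0*I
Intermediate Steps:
X = 3
J(p) = sqrt(2)*sqrt(p) (J(p) = sqrt(2*p) = sqrt(2)*sqrt(p))
O(Y, v) = 6 - 3*sqrt(2)*sqrt(v) (O(Y, v) = 6 + (sqrt(2)*sqrt(v))*(-3) = 6 - 3*sqrt(2)*sqrt(v))
(X + O(6, -5)*(4 - 1*(-5)))*(-121) - 46 = (3 + (6 - 3*sqrt(2)*sqrt(-5))*(4 - 1*(-5)))*(-121) - 46 = (3 + (6 - 3*sqrt(2)*I*sqrt(5))*(4 + 5))*(-121) - 46 = (3 + (6 - 3*I*sqrt(10))*9)*(-121) - 46 = (3 + (54 - 27*I*sqrt(10)))*(-121) - 46 = (57 - 27*I*sqrt(10))*(-121) - 46 = (-6897 + 3267*I*sqrt(10)) - 46 = -6943 + 3267*I*sqrt(10)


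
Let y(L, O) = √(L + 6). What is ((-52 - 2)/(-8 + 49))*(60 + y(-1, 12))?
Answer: -3240/41 - 54*√5/41 ≈ -81.969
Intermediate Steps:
y(L, O) = √(6 + L)
((-52 - 2)/(-8 + 49))*(60 + y(-1, 12)) = ((-52 - 2)/(-8 + 49))*(60 + √(6 - 1)) = (-54/41)*(60 + √5) = (-54*1/41)*(60 + √5) = -54*(60 + √5)/41 = -3240/41 - 54*√5/41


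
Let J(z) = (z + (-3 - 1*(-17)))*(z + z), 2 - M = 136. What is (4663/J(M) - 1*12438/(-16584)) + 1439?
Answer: 46307023/32160 ≈ 1439.9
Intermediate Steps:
M = -134 (M = 2 - 1*136 = 2 - 136 = -134)
J(z) = 2*z*(14 + z) (J(z) = (z + (-3 + 17))*(2*z) = (z + 14)*(2*z) = (14 + z)*(2*z) = 2*z*(14 + z))
(4663/J(M) - 1*12438/(-16584)) + 1439 = (4663/((2*(-134)*(14 - 134))) - 1*12438/(-16584)) + 1439 = (4663/((2*(-134)*(-120))) - 12438*(-1/16584)) + 1439 = (4663/32160 + 3/4) + 1439 = 28783/32160 + 1439 = 46307023/32160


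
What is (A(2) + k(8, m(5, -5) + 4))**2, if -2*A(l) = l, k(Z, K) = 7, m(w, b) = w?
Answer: 36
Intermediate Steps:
A(l) = -l/2
(A(2) + k(8, m(5, -5) + 4))**2 = (-1/2*2 + 7)**2 = (-1 + 7)**2 = 6**2 = 36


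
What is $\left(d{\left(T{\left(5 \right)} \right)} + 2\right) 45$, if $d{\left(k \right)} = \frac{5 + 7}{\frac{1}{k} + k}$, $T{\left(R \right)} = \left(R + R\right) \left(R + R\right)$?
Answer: $\frac{954090}{10001} \approx 95.399$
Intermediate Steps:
$T{\left(R \right)} = 4 R^{2}$ ($T{\left(R \right)} = 2 R 2 R = 4 R^{2}$)
$d{\left(k \right)} = \frac{12}{k + \frac{1}{k}}$
$\left(d{\left(T{\left(5 \right)} \right)} + 2\right) 45 = \left(\frac{12 \cdot 4 \cdot 5^{2}}{1 + \left(4 \cdot 5^{2}\right)^{2}} + 2\right) 45 = \left(\frac{12 \cdot 4 \cdot 25}{1 + \left(4 \cdot 25\right)^{2}} + 2\right) 45 = \left(12 \cdot 100 \frac{1}{1 + 100^{2}} + 2\right) 45 = \left(12 \cdot 100 \frac{1}{1 + 10000} + 2\right) 45 = \left(12 \cdot 100 \cdot \frac{1}{10001} + 2\right) 45 = \left(\frac{1200}{10001} + 2\right) 45 = \frac{21202}{10001} \cdot 45 = \frac{954090}{10001}$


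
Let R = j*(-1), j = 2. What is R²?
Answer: 4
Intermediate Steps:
R = -2 (R = 2*(-1) = -2)
R² = (-2)² = 4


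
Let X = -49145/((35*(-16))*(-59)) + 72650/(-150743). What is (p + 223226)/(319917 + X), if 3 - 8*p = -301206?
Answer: 259862246199206/318670479247101 ≈ 0.81546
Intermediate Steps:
X = -1961724147/996109744 (X = -49145/((-560*(-59))) + 72650*(-1/150743) = -49145/33040 - 72650/150743 = -49145*1/33040 - 72650/150743 = -9829/6608 - 72650/150743 = -1961724147/996109744 ≈ -1.9694)
p = 301209/8 (p = 3/8 - ⅛*(-301206) = 3/8 + 150603/4 = 301209/8 ≈ 37651.)
(p + 223226)/(319917 + X) = (301209/8 + 223226)/(319917 - 1961724147/996109744) = 2087017/(8*(318670479247101/996109744)) = (2087017/8)*(996109744/318670479247101) = 259862246199206/318670479247101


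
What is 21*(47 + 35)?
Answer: 1722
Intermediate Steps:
21*(47 + 35) = 21*82 = 1722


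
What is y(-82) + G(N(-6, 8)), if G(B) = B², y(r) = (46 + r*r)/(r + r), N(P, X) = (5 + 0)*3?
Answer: 15065/82 ≈ 183.72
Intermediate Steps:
N(P, X) = 15 (N(P, X) = 5*3 = 15)
y(r) = (46 + r²)/(2*r) (y(r) = (46 + r²)/((2*r)) = (46 + r²)*(1/(2*r)) = (46 + r²)/(2*r))
y(-82) + G(N(-6, 8)) = ((½)*(-82) + 23/(-82)) + 15² = (-41 + 23*(-1/82)) + 225 = (-41 - 23/82) + 225 = -3385/82 + 225 = 15065/82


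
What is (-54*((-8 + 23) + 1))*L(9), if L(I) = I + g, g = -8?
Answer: -864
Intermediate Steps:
L(I) = -8 + I (L(I) = I - 8 = -8 + I)
(-54*((-8 + 23) + 1))*L(9) = (-54*((-8 + 23) + 1))*(-8 + 9) = -54*(15 + 1)*1 = -54*16*1 = -864*1 = -864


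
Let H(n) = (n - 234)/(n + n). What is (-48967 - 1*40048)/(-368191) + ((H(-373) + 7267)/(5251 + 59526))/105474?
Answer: 151233821740856773/625542740658086276 ≈ 0.24176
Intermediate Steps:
H(n) = (-234 + n)/(2*n) (H(n) = (-234 + n)/((2*n)) = (-234 + n)*(1/(2*n)) = (-234 + n)/(2*n))
(-48967 - 1*40048)/(-368191) + ((H(-373) + 7267)/(5251 + 59526))/105474 = (-48967 - 1*40048)/(-368191) + (((½)*(-234 - 373)/(-373) + 7267)/(5251 + 59526))/105474 = (-48967 - 40048)*(-1/368191) + (((½)*(-1/373)*(-607) + 7267)/64777)*(1/105474) = -89015*(-1/368191) + ((607/746 + 7267)*(1/64777))*(1/105474) = 89015/368191 + ((5421789/746)*(1/64777))*(1/105474) = 89015/368191 + (5421789/48323642)*(1/105474) = 89015/368191 + 1807263/1698962605436 = 151233821740856773/625542740658086276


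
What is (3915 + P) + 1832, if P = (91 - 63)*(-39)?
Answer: 4655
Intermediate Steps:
P = -1092 (P = 28*(-39) = -1092)
(3915 + P) + 1832 = (3915 - 1092) + 1832 = 2823 + 1832 = 4655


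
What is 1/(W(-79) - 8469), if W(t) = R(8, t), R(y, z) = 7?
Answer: -1/8462 ≈ -0.00011818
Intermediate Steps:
W(t) = 7
1/(W(-79) - 8469) = 1/(7 - 8469) = 1/(-8462) = -1/8462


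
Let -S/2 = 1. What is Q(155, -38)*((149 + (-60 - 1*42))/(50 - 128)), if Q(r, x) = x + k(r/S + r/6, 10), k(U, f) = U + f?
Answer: 11233/234 ≈ 48.004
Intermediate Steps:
S = -2 (S = -2*1 = -2)
Q(r, x) = 10 + x - r/3 (Q(r, x) = x + ((r/(-2) + r/6) + 10) = x + ((r*(-½) + r*(⅙)) + 10) = x + ((-r/2 + r/6) + 10) = x + (-r/3 + 10) = x + (10 - r/3) = 10 + x - r/3)
Q(155, -38)*((149 + (-60 - 1*42))/(50 - 128)) = (10 - 38 - ⅓*155)*((149 + (-60 - 1*42))/(50 - 128)) = (10 - 38 - 155/3)*((149 + (-60 - 42))/(-78)) = -239*(149 - 102)*(-1)/(3*78) = -11233*(-1)/(3*78) = -239/3*(-47/78) = 11233/234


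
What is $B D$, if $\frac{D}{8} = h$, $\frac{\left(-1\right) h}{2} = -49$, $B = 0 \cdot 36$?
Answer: $0$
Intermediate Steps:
$B = 0$
$h = 98$ ($h = \left(-2\right) \left(-49\right) = 98$)
$D = 784$ ($D = 8 \cdot 98 = 784$)
$B D = 0 \cdot 784 = 0$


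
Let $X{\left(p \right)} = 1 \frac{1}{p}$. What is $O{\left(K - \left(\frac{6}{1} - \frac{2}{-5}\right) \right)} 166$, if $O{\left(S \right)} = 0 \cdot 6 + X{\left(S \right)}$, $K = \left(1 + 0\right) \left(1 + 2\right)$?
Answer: $- \frac{830}{17} \approx -48.824$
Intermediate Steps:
$X{\left(p \right)} = \frac{1}{p}$
$K = 3$ ($K = 1 \cdot 3 = 3$)
$O{\left(S \right)} = \frac{1}{S}$ ($O{\left(S \right)} = 0 \cdot 6 + \frac{1}{S} = 0 + \frac{1}{S} = \frac{1}{S}$)
$O{\left(K - \left(\frac{6}{1} - \frac{2}{-5}\right) \right)} 166 = \frac{1}{3 - \left(\frac{6}{1} - \frac{2}{-5}\right)} 166 = \frac{1}{3 - \left(6 \cdot 1 - - \frac{2}{5}\right)} 166 = \frac{1}{3 - \left(6 + \frac{2}{5}\right)} 166 = \frac{1}{3 - \frac{32}{5}} \cdot 166 = \frac{1}{- \frac{17}{5}} \cdot 166 = \left(- \frac{5}{17}\right) 166 = - \frac{830}{17}$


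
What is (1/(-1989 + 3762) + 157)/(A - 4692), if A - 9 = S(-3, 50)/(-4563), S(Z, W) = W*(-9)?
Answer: -47043178/1403170521 ≈ -0.033526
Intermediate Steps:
S(Z, W) = -9*W
A = 4613/507 (A = 9 - 9*50/(-4563) = 9 - 450*(-1/4563) = 9 + 50/507 = 4613/507 ≈ 9.0986)
(1/(-1989 + 3762) + 157)/(A - 4692) = (1/(-1989 + 3762) + 157)/(4613/507 - 4692) = (1/1773 + 157)/(-2374231/507) = (1/1773 + 157)*(-507/2374231) = (278362/1773)*(-507/2374231) = -47043178/1403170521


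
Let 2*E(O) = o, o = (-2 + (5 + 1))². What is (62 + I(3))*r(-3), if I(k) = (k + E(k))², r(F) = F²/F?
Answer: -549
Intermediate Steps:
o = 16 (o = (-2 + 6)² = 4² = 16)
E(O) = 8 (E(O) = (½)*16 = 8)
r(F) = F
I(k) = (8 + k)² (I(k) = (k + 8)² = (8 + k)²)
(62 + I(3))*r(-3) = (62 + (8 + 3)²)*(-3) = (62 + 11²)*(-3) = (62 + 121)*(-3) = 183*(-3) = -549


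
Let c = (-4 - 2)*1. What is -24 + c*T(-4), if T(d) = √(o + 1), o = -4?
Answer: -24 - 6*I*√3 ≈ -24.0 - 10.392*I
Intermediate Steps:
c = -6 (c = -6*1 = -6)
T(d) = I*√3 (T(d) = √(-4 + 1) = √(-3) = I*√3)
-24 + c*T(-4) = -24 - 6*I*√3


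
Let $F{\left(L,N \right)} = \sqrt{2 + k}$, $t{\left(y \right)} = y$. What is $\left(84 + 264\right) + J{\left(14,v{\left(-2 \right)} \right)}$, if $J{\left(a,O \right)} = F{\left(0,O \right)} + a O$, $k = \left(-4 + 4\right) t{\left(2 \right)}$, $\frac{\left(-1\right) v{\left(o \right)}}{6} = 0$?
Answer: $348 + \sqrt{2} \approx 349.41$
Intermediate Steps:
$v{\left(o \right)} = 0$ ($v{\left(o \right)} = \left(-6\right) 0 = 0$)
$k = 0$ ($k = \left(-4 + 4\right) 2 = 0 \cdot 2 = 0$)
$F{\left(L,N \right)} = \sqrt{2}$ ($F{\left(L,N \right)} = \sqrt{2 + 0} = \sqrt{2}$)
$J{\left(a,O \right)} = \sqrt{2} + O a$ ($J{\left(a,O \right)} = \sqrt{2} + a O = \sqrt{2} + O a$)
$\left(84 + 264\right) + J{\left(14,v{\left(-2 \right)} \right)} = \left(84 + 264\right) + \left(\sqrt{2} + 0 \cdot 14\right) = 348 + \left(\sqrt{2} + 0\right) = 348 + \sqrt{2}$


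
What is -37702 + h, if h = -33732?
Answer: -71434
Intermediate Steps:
-37702 + h = -37702 - 33732 = -71434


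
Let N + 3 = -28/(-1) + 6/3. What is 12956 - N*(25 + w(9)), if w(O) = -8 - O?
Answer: 12740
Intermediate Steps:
N = 27 (N = -3 + (-28/(-1) + 6/3) = -3 + (-28*(-1) + 6*(⅓)) = -3 + (28 + 2) = -3 + 30 = 27)
12956 - N*(25 + w(9)) = 12956 - 27*(25 + (-8 - 1*9)) = 12956 - 27*(25 + (-8 - 9)) = 12956 - 27*(25 - 17) = 12956 - 27*8 = 12956 - 1*216 = 12956 - 216 = 12740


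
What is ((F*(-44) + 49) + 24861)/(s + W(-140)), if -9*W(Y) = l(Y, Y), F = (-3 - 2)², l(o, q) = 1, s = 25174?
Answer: 42858/45313 ≈ 0.94582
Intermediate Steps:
F = 25 (F = (-5)² = 25)
W(Y) = -⅑ (W(Y) = -⅑*1 = -⅑)
((F*(-44) + 49) + 24861)/(s + W(-140)) = ((25*(-44) + 49) + 24861)/(25174 - ⅑) = ((-1100 + 49) + 24861)/(226565/9) = (-1051 + 24861)*(9/226565) = 23810*(9/226565) = 42858/45313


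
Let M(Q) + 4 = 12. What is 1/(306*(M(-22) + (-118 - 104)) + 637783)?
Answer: 1/572299 ≈ 1.7473e-6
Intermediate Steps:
M(Q) = 8 (M(Q) = -4 + 12 = 8)
1/(306*(M(-22) + (-118 - 104)) + 637783) = 1/(306*(8 + (-118 - 104)) + 637783) = 1/(306*(8 - 222) + 637783) = 1/(306*(-214) + 637783) = 1/(-65484 + 637783) = 1/572299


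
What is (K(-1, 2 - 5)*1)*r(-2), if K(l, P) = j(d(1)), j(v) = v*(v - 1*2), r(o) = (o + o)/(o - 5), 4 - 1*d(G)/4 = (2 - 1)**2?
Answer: 480/7 ≈ 68.571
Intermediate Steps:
d(G) = 12 (d(G) = 16 - 4*(2 - 1)**2 = 16 - 4*1**2 = 16 - 4*1 = 16 - 4 = 12)
r(o) = 2*o/(-5 + o) (r(o) = (2*o)/(-5 + o) = 2*o/(-5 + o))
j(v) = v*(-2 + v) (j(v) = v*(v - 2) = v*(-2 + v))
K(l, P) = 120 (K(l, P) = 12*(-2 + 12) = 12*10 = 120)
(K(-1, 2 - 5)*1)*r(-2) = (120*1)*(2*(-2)/(-5 - 2)) = 120*(2*(-2)/(-7)) = 120*(2*(-2)*(-1/7)) = 120*(4/7) = 480/7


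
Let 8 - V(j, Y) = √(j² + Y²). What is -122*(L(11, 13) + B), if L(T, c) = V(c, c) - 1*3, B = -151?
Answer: 17812 + 1586*√2 ≈ 20055.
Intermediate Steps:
V(j, Y) = 8 - √(Y² + j²) (V(j, Y) = 8 - √(j² + Y²) = 8 - √(Y² + j²))
L(T, c) = 5 - √2*√(c²) (L(T, c) = (8 - √(c² + c²)) - 1*3 = (8 - √(2*c²)) - 3 = (8 - √2*√(c²)) - 3 = 5 - √2*√(c²))
-122*(L(11, 13) + B) = -122*((5 - √2*√(13²)) - 151) = -122*((5 - √2*√169) - 151) = -122*((5 - 1*√2*13) - 151) = -122*((5 - 13*√2) - 151) = -122*(-146 - 13*√2) = 17812 + 1586*√2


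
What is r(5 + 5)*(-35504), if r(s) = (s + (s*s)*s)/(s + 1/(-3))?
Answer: -107577120/29 ≈ -3.7096e+6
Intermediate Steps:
r(s) = (s + s**3)/(-1/3 + s) (r(s) = (s + s**2*s)/(s - 1/3) = (s + s**3)/(-1/3 + s))
r(5 + 5)*(-35504) = (3*(5 + 5)*(1 + (5 + 5)**2)/(-1 + 3*(5 + 5)))*(-35504) = (3*10*(1 + 10**2)/(-1 + 3*10))*(-35504) = (3*10*(1 + 100)/(-1 + 30))*(-35504) = (3*10*101/29)*(-35504) = (3*10*(1/29)*101)*(-35504) = (3030/29)*(-35504) = -107577120/29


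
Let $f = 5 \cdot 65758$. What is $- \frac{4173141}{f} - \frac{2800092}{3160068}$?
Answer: $- \frac{167952995027}{12369032830} \approx -13.579$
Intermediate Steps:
$f = 328790$
$- \frac{4173141}{f} - \frac{2800092}{3160068} = - \frac{4173141}{328790} - \frac{2800092}{3160068} = \left(-4173141\right) \frac{1}{328790} - \frac{233341}{263339} = - \frac{596163}{46970} - \frac{233341}{263339} = - \frac{167952995027}{12369032830}$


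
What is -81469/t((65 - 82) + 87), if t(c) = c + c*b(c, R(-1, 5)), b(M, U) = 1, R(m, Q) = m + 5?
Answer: -81469/140 ≈ -581.92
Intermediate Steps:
R(m, Q) = 5 + m
t(c) = 2*c (t(c) = c + c*1 = c + c = 2*c)
-81469/t((65 - 82) + 87) = -81469*1/(2*((65 - 82) + 87)) = -81469*1/(2*(-17 + 87)) = -81469/(2*70) = -81469/140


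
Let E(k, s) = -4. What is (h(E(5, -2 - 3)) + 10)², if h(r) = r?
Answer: 36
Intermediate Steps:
(h(E(5, -2 - 3)) + 10)² = (-4 + 10)² = 6² = 36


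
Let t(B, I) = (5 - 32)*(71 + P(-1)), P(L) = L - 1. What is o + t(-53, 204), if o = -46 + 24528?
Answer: 22619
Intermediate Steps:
P(L) = -1 + L
t(B, I) = -1863 (t(B, I) = (5 - 32)*(71 + (-1 - 1)) = -27*(71 - 2) = -27*69 = -1863)
o = 24482
o + t(-53, 204) = 24482 - 1863 = 22619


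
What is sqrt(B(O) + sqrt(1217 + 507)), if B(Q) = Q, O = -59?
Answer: sqrt(-59 + 2*sqrt(431)) ≈ 4.1808*I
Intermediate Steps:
sqrt(B(O) + sqrt(1217 + 507)) = sqrt(-59 + sqrt(1217 + 507)) = sqrt(-59 + sqrt(1724)) = sqrt(-59 + 2*sqrt(431))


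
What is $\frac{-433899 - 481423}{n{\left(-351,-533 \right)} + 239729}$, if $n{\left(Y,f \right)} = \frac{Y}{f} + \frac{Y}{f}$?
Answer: $- \frac{37528202}{9828943} \approx -3.8181$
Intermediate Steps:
$n{\left(Y,f \right)} = \frac{2 Y}{f}$
$\frac{-433899 - 481423}{n{\left(-351,-533 \right)} + 239729} = \frac{-433899 - 481423}{2 \left(-351\right) \frac{1}{-533} + 239729} = - \frac{915322}{2 \left(-351\right) \left(- \frac{1}{533}\right) + 239729} = - \frac{915322}{\frac{54}{41} + 239729} = - \frac{915322}{\frac{9828943}{41}} = \left(-915322\right) \frac{41}{9828943} = - \frac{37528202}{9828943}$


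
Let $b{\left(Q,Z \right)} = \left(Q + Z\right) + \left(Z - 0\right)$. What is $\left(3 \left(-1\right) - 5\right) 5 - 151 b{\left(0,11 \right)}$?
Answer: $-3362$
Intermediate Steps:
$b{\left(Q,Z \right)} = Q + 2 Z$ ($b{\left(Q,Z \right)} = \left(Q + Z\right) + \left(Z + 0\right) = \left(Q + Z\right) + Z = Q + 2 Z$)
$\left(3 \left(-1\right) - 5\right) 5 - 151 b{\left(0,11 \right)} = \left(3 \left(-1\right) - 5\right) 5 - 151 \left(0 + 2 \cdot 11\right) = \left(-3 - 5\right) 5 - 151 \left(0 + 22\right) = \left(-8\right) 5 - 3322 = -40 - 3322 = -3362$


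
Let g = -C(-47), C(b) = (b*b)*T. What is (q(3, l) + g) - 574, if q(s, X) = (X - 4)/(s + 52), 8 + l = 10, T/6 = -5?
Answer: 3613278/55 ≈ 65696.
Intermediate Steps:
T = -30 (T = 6*(-5) = -30)
l = 2 (l = -8 + 10 = 2)
q(s, X) = (-4 + X)/(52 + s)
C(b) = -30*b**2 (C(b) = (b*b)*(-30) = b**2*(-30) = -30*b**2)
g = 66270 (g = -(-30)*(-47)**2 = -(-30)*2209 = -1*(-66270) = 66270)
(q(3, l) + g) - 574 = ((-4 + 2)/(52 + 3) + 66270) - 574 = (-2/55 + 66270) - 574 = 3644848/55 - 574 = 3613278/55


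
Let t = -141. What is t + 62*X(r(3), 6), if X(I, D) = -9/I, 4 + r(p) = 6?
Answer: -420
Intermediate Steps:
r(p) = 2 (r(p) = -4 + 6 = 2)
t + 62*X(r(3), 6) = -141 + 62*(-9/2) = -141 - 279 = -420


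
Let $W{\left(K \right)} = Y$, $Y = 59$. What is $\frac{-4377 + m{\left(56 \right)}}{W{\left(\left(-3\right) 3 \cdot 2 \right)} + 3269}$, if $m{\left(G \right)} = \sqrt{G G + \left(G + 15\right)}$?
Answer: $- \frac{4377}{3328} + \frac{\sqrt{3207}}{3328} \approx -1.2982$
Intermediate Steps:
$W{\left(K \right)} = 59$
$m{\left(G \right)} = \sqrt{15 + G + G^{2}}$ ($m{\left(G \right)} = \sqrt{G^{2} + \left(15 + G\right)} = \sqrt{15 + G + G^{2}}$)
$\frac{-4377 + m{\left(56 \right)}}{W{\left(\left(-3\right) 3 \cdot 2 \right)} + 3269} = \frac{-4377 + \sqrt{15 + 56 + 56^{2}}}{59 + 3269} = \frac{-4377 + \sqrt{15 + 56 + 3136}}{3328} = \left(-4377 + \sqrt{3207}\right) \frac{1}{3328} = - \frac{4377}{3328} + \frac{\sqrt{3207}}{3328}$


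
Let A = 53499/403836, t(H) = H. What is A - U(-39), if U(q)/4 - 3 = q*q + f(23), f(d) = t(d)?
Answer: -832961223/134612 ≈ -6187.9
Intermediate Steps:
f(d) = d
U(q) = 104 + 4*q**2 (U(q) = 12 + 4*(q*q + 23) = 12 + 4*(q**2 + 23) = 12 + 4*(23 + q**2) = 12 + (92 + 4*q**2) = 104 + 4*q**2)
A = 17833/134612 (A = 53499*(1/403836) = 17833/134612 ≈ 0.13248)
A - U(-39) = 17833/134612 - (104 + 4*(-39)**2) = 17833/134612 - (104 + 4*1521) = 17833/134612 - (104 + 6084) = 17833/134612 - 1*6188 = 17833/134612 - 6188 = -832961223/134612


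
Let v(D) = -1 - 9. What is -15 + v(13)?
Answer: -25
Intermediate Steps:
v(D) = -10
-15 + v(13) = -15 - 10 = -25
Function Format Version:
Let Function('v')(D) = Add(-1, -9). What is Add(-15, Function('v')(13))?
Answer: -25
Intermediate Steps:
Function('v')(D) = -10
Add(-15, Function('v')(13)) = Add(-15, -10) = -25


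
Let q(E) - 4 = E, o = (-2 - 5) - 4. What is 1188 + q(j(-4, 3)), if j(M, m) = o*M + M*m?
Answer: 1224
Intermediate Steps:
o = -11 (o = -7 - 4 = -11)
j(M, m) = -11*M + M*m
q(E) = 4 + E
1188 + q(j(-4, 3)) = 1188 + (4 - 4*(-11 + 3)) = 1188 + (4 - 4*(-8)) = 1188 + (4 + 32) = 1188 + 36 = 1224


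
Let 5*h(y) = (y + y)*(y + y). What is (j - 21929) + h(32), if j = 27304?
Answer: 30971/5 ≈ 6194.2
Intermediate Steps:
h(y) = 4*y²/5 (h(y) = ((y + y)*(y + y))/5 = ((2*y)*(2*y))/5 = (4*y²)/5 = 4*y²/5)
(j - 21929) + h(32) = (27304 - 21929) + (⅘)*32² = 5375 + (⅘)*1024 = 5375 + 4096/5 = 30971/5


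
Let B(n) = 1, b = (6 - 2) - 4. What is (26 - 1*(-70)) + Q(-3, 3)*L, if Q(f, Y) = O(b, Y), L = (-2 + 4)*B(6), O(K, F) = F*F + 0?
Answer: 114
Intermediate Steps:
b = 0 (b = 4 - 4 = 0)
O(K, F) = F² (O(K, F) = F² + 0 = F²)
L = 2 (L = (-2 + 4)*1 = 2*1 = 2)
Q(f, Y) = Y²
(26 - 1*(-70)) + Q(-3, 3)*L = (26 - 1*(-70)) + 3²*2 = (26 + 70) + 9*2 = 96 + 18 = 114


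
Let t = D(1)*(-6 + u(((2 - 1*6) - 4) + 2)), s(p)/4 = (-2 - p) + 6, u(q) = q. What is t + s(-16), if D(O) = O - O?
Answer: 80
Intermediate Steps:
D(O) = 0
s(p) = 16 - 4*p (s(p) = 4*((-2 - p) + 6) = 4*(4 - p) = 16 - 4*p)
t = 0 (t = 0*(-6 + (((2 - 1*6) - 4) + 2)) = 0*(-6 + (((2 - 6) - 4) + 2)) = 0*(-6 + ((-4 - 4) + 2)) = 0*(-6 + (-8 + 2)) = 0*(-6 - 6) = 0*(-12) = 0)
t + s(-16) = 0 + (16 - 4*(-16)) = 0 + (16 + 64) = 0 + 80 = 80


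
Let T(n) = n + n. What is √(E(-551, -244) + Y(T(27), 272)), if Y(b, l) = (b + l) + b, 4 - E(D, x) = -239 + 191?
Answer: 12*√3 ≈ 20.785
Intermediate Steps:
E(D, x) = 52 (E(D, x) = 4 - (-239 + 191) = 4 - 1*(-48) = 4 + 48 = 52)
T(n) = 2*n
Y(b, l) = l + 2*b
√(E(-551, -244) + Y(T(27), 272)) = √(52 + (272 + 2*(2*27))) = √(52 + (272 + 2*54)) = √(52 + (272 + 108)) = √(52 + 380) = √432 = 12*√3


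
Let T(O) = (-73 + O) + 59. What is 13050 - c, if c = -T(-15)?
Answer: 13021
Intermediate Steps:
T(O) = -14 + O
c = 29 (c = -(-14 - 15) = -1*(-29) = 29)
13050 - c = 13050 - 1*29 = 13050 - 29 = 13021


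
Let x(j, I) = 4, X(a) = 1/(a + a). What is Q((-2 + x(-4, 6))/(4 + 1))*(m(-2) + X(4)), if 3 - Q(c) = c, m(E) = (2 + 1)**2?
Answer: 949/40 ≈ 23.725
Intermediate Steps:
X(a) = 1/(2*a)
m(E) = 9 (m(E) = 3**2 = 9)
Q(c) = 3 - c
Q((-2 + x(-4, 6))/(4 + 1))*(m(-2) + X(4)) = (3 - (-2 + 4)/(4 + 1))*(9 + (1/2)/4) = (3 - 2/5)*(9 + (1/2)*(1/4)) = (3 - 2/5)*(9 + 1/8) = (3 - 1*2/5)*(73/8) = (3 - 2/5)*(73/8) = (13/5)*(73/8) = 949/40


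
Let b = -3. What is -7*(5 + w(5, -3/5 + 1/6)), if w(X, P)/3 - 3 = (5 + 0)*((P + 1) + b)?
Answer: 315/2 ≈ 157.50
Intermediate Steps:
w(X, P) = -21 + 15*P (w(X, P) = 9 + 3*((5 + 0)*((P + 1) - 3)) = 9 + 3*(5*((1 + P) - 3)) = 9 + 3*(5*(-2 + P)) = 9 + 3*(-10 + 5*P) = 9 + (-30 + 15*P) = -21 + 15*P)
-7*(5 + w(5, -3/5 + 1/6)) = -7*(5 + (-21 + 15*(-3/5 + 1/6))) = -7*(5 + (-21 + 15*(-13/30))) = -7*(5 + (-21 - 13/2)) = -7*(5 - 55/2) = -7*(-45/2) = 315/2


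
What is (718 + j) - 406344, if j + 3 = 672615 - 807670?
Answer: -540684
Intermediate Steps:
j = -135058 (j = -3 + (672615 - 807670) = -3 - 135055 = -135058)
(718 + j) - 406344 = (718 - 135058) - 406344 = -134340 - 406344 = -540684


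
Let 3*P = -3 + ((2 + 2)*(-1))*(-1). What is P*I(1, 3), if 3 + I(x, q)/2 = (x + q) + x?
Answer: 4/3 ≈ 1.3333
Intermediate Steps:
I(x, q) = -6 + 2*q + 4*x (I(x, q) = -6 + 2*((x + q) + x) = -6 + 2*((q + x) + x) = -6 + 2*(q + 2*x) = -6 + (2*q + 4*x) = -6 + 2*q + 4*x)
P = ⅓ (P = (-3 + ((2 + 2)*(-1))*(-1))/3 = (-3 + (4*(-1))*(-1))/3 = (-3 - 4*(-1))/3 = (-3 + 4)/3 = (⅓)*1 = ⅓ ≈ 0.33333)
P*I(1, 3) = (-6 + 2*3 + 4*1)/3 = (-6 + 6 + 4)/3 = (⅓)*4 = 4/3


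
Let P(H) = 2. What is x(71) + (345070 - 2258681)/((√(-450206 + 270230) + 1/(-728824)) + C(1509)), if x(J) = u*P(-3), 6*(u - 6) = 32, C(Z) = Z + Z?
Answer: -8867714710032840234436/14801400814586397411 + 2032960709671052672*I*√44994/4933800271528799137 ≈ -599.11 + 87.403*I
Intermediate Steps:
C(Z) = 2*Z
u = 34/3 (u = 6 + (⅙)*32 = 6 + 16/3 = 34/3 ≈ 11.333)
x(J) = 68/3 (x(J) = (34/3)*2 = 68/3)
x(71) + (345070 - 2258681)/((√(-450206 + 270230) + 1/(-728824)) + C(1509)) = 68/3 + (345070 - 2258681)/((√(-450206 + 270230) + 1/(-728824)) + 2*1509) = 68/3 - 1913611/((√(-179976) - 1/728824) + 3018) = 68/3 - 1913611/((2*I*√44994 - 1/728824) + 3018) = 68/3 - 1913611/((-1/728824 + 2*I*√44994) + 3018) = 68/3 - 1913611/(2199590831/728824 + 2*I*√44994)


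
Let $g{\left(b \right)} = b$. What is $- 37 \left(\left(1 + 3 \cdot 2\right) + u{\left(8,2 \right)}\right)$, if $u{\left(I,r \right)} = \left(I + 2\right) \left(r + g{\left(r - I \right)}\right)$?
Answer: $1221$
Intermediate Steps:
$u{\left(I,r \right)} = \left(2 + I\right) \left(- I + 2 r\right)$ ($u{\left(I,r \right)} = \left(I + 2\right) \left(r - \left(I - r\right)\right) = \left(2 + I\right) \left(- I + 2 r\right)$)
$- 37 \left(\left(1 + 3 \cdot 2\right) + u{\left(8,2 \right)}\right) = - 37 \left(\left(1 + 3 \cdot 2\right) + \left(\left(-2\right) 8 + 4 \cdot 2 + 8 \cdot 2 - 8 \left(8 - 2\right)\right)\right) = - 37 \left(\left(1 + 6\right) + \left(-16 + 8 + 16 - 8 \left(8 - 2\right)\right)\right) = - 37 \left(7 + \left(-16 + 8 + 16 - 8 \cdot 6\right)\right) = - 37 \left(7 + \left(-16 + 8 + 16 - 48\right)\right) = - 37 \left(7 - 40\right) = \left(-37\right) \left(-33\right) = 1221$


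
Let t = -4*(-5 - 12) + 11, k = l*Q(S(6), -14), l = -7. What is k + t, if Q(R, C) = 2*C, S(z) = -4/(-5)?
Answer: 275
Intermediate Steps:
S(z) = ⅘ (S(z) = -4*(-⅕) = ⅘)
k = 196 (k = -14*(-14) = -7*(-28) = 196)
t = 79 (t = -4*(-17) + 11 = 68 + 11 = 79)
k + t = 196 + 79 = 275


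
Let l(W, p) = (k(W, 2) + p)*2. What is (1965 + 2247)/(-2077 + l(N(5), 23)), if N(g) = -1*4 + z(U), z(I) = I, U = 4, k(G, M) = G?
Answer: -1404/677 ≈ -2.0739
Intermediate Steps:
N(g) = 0 (N(g) = -1*4 + 4 = -4 + 4 = 0)
l(W, p) = 2*W + 2*p (l(W, p) = (W + p)*2 = 2*W + 2*p)
(1965 + 2247)/(-2077 + l(N(5), 23)) = (1965 + 2247)/(-2077 + (2*0 + 2*23)) = 4212/(-2077 + (0 + 46)) = 4212/(-2077 + 46) = 4212/(-2031) = 4212*(-1/2031) = -1404/677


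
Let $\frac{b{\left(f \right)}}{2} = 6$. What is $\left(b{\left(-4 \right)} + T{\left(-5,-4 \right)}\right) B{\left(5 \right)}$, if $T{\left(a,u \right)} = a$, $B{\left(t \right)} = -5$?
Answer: $-35$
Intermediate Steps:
$b{\left(f \right)} = 12$ ($b{\left(f \right)} = 2 \cdot 6 = 12$)
$\left(b{\left(-4 \right)} + T{\left(-5,-4 \right)}\right) B{\left(5 \right)} = \left(12 - 5\right) \left(-5\right) = 7 \left(-5\right) = -35$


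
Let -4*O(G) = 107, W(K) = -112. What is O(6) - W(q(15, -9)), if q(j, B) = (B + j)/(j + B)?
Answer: 341/4 ≈ 85.250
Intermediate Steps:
q(j, B) = 1 (q(j, B) = (B + j)/(B + j) = 1)
O(G) = -107/4 (O(G) = -¼*107 = -107/4)
O(6) - W(q(15, -9)) = -107/4 - 1*(-112) = -107/4 + 112 = 341/4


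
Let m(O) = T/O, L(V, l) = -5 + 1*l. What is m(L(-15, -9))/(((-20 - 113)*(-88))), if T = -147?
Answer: 3/3344 ≈ 0.00089713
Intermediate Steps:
L(V, l) = -5 + l
m(O) = -147/O
m(L(-15, -9))/(((-20 - 113)*(-88))) = (-147/(-5 - 9))/(((-20 - 113)*(-88))) = (-147/(-14))/((-133*(-88))) = -147*(-1/14)/11704 = (21/2)*(1/11704) = 3/3344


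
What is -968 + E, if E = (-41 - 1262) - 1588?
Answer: -3859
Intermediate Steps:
E = -2891 (E = -1303 - 1588 = -2891)
-968 + E = -968 - 2891 = -3859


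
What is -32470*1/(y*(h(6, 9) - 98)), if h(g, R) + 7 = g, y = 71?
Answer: 32470/7029 ≈ 4.6194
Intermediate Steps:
h(g, R) = -7 + g
-32470*1/(y*(h(6, 9) - 98)) = -32470*1/(71*((-7 + 6) - 98)) = -32470*1/(71*(-1 - 98)) = -32470/(71*(-99)) = -32470/(-7029) = -32470*(-1/7029) = 32470/7029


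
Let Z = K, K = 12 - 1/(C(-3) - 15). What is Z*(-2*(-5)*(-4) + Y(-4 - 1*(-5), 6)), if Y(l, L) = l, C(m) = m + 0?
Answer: -2821/6 ≈ -470.17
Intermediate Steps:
C(m) = m
K = 217/18 (K = 12 - 1/(-3 - 15) = 12 - 1/(-18) = 12 - 1*(-1/18) = 12 + 1/18 = 217/18 ≈ 12.056)
Z = 217/18 ≈ 12.056
Z*(-2*(-5)*(-4) + Y(-4 - 1*(-5), 6)) = 217*(-2*(-5)*(-4) + (-4 - 1*(-5)))/18 = 217*(10*(-4) + (-4 + 5))/18 = 217*(-40 + 1)/18 = (217/18)*(-39) = -2821/6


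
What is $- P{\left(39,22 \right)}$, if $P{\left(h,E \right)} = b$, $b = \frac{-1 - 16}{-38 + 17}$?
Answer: $- \frac{17}{21} \approx -0.80952$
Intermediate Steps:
$b = \frac{17}{21}$ ($b = - \frac{17}{-21} = \left(-17\right) \left(- \frac{1}{21}\right) = \frac{17}{21} \approx 0.80952$)
$P{\left(h,E \right)} = \frac{17}{21}$
$- P{\left(39,22 \right)} = \left(-1\right) \frac{17}{21} = - \frac{17}{21}$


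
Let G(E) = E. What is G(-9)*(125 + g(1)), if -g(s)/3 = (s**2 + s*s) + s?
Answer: -1044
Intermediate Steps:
g(s) = -6*s**2 - 3*s (g(s) = -3*((s**2 + s*s) + s) = -3*((s**2 + s**2) + s) = -3*(2*s**2 + s) = -3*(s + 2*s**2) = -6*s**2 - 3*s)
G(-9)*(125 + g(1)) = -9*(125 - 3*1*(1 + 2*1)) = -9*(125 - 3*1*(1 + 2)) = -9*(125 - 3*1*3) = -9*(125 - 9) = -9*116 = -1044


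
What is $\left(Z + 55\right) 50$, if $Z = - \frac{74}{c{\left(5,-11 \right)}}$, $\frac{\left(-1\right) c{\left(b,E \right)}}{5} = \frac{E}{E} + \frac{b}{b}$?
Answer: $3120$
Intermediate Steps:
$c{\left(b,E \right)} = -10$ ($c{\left(b,E \right)} = - 5 \left(\frac{E}{E} + \frac{b}{b}\right) = - 5 \left(1 + 1\right) = \left(-5\right) 2 = -10$)
$Z = \frac{37}{5}$ ($Z = - \frac{74}{-10} = \left(-74\right) \left(- \frac{1}{10}\right) = \frac{37}{5} \approx 7.4$)
$\left(Z + 55\right) 50 = \left(\frac{37}{5} + 55\right) 50 = \frac{312}{5} \cdot 50 = 3120$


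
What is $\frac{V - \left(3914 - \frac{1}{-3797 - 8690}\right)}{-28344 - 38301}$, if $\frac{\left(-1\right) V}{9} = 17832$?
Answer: $\frac{136859185}{55479741} \approx 2.4668$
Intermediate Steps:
$V = -160488$ ($V = \left(-9\right) 17832 = -160488$)
$\frac{V - \left(3914 - \frac{1}{-3797 - 8690}\right)}{-28344 - 38301} = \frac{-160488 - \left(3914 - \frac{1}{-3797 - 8690}\right)}{-28344 - 38301} = \frac{-160488 - \left(3914 - \frac{1}{-12487}\right)}{-66645} = \left(-160488 - \frac{48874119}{12487}\right) \left(- \frac{1}{66645}\right) = \left(- \frac{2052887775}{12487}\right) \left(- \frac{1}{66645}\right) = \frac{136859185}{55479741}$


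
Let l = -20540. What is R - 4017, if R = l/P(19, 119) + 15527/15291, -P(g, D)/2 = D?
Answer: -7150563410/1819629 ≈ -3929.7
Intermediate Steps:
P(g, D) = -2*D
R = 158886283/1819629 (R = -20540/((-2*119)) + 15527/15291 = -20540/(-238) + 15527*(1/15291) = -20540*(-1/238) + 15527/15291 = 10270/119 + 15527/15291 = 158886283/1819629 ≈ 87.318)
R - 4017 = 158886283/1819629 - 4017 = -7150563410/1819629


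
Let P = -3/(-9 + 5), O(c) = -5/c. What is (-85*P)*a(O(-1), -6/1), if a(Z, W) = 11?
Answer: -2805/4 ≈ -701.25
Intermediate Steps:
P = ¾ (P = -3/(-4) = -3*(-¼) = ¾ ≈ 0.75000)
(-85*P)*a(O(-1), -6/1) = -85*¾*11 = -255/4*11 = -2805/4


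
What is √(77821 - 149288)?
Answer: I*√71467 ≈ 267.33*I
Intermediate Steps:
√(77821 - 149288) = √(-71467) = I*√71467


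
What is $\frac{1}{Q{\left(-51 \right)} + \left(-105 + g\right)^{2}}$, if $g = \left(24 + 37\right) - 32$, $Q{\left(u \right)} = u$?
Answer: $\frac{1}{5725} \approx 0.00017467$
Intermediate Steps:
$g = 29$ ($g = 61 - 32 = 29$)
$\frac{1}{Q{\left(-51 \right)} + \left(-105 + g\right)^{2}} = \frac{1}{-51 + \left(-105 + 29\right)^{2}} = \frac{1}{-51 + \left(-76\right)^{2}} = \frac{1}{-51 + 5776} = \frac{1}{5725}$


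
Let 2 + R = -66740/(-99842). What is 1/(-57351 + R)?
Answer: -49921/2863085743 ≈ -1.7436e-5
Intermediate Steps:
R = -66472/49921 (R = -2 - 66740/(-99842) = -2 - 66740*(-1/99842) = -2 + 33370/49921 = -66472/49921 ≈ -1.3315)
1/(-57351 + R) = 1/(-57351 - 66472/49921) = 1/(-2863085743/49921) = -49921/2863085743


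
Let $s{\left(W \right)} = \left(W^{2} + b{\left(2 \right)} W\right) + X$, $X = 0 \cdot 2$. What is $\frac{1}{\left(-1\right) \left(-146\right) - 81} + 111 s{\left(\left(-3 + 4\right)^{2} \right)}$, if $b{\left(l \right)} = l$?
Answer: $\frac{21646}{65} \approx 333.02$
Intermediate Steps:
$X = 0$
$s{\left(W \right)} = W^{2} + 2 W$ ($s{\left(W \right)} = \left(W^{2} + 2 W\right) + 0 = W^{2} + 2 W$)
$\frac{1}{\left(-1\right) \left(-146\right) - 81} + 111 s{\left(\left(-3 + 4\right)^{2} \right)} = \frac{1}{\left(-1\right) \left(-146\right) - 81} + 111 \left(-3 + 4\right)^{2} \left(2 + \left(-3 + 4\right)^{2}\right) = \frac{1}{146 - 81} + 111 \cdot 1^{2} \left(2 + 1^{2}\right) = \frac{1}{65} + 111 \cdot 1 \left(2 + 1\right) = \frac{1}{65} + 111 \cdot 1 \cdot 3 = \frac{1}{65} + 111 \cdot 3 = \frac{1}{65} + 333 = \frac{21646}{65}$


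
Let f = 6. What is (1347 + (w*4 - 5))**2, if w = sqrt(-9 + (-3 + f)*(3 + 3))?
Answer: 1833316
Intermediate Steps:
w = 3 (w = sqrt(-9 + (-3 + 6)*(3 + 3)) = sqrt(-9 + 3*6) = sqrt(-9 + 18) = sqrt(9) = 3)
(1347 + (w*4 - 5))**2 = (1347 + (3*4 - 5))**2 = (1347 + (12 - 5))**2 = (1347 + 7)**2 = 1354**2 = 1833316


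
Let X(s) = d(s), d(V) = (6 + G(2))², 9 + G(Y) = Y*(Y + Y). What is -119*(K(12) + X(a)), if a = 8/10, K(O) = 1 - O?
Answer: -1666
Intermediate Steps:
G(Y) = -9 + 2*Y² (G(Y) = -9 + Y*(Y + Y) = -9 + Y*(2*Y) = -9 + 2*Y²)
d(V) = 25 (d(V) = (6 + (-9 + 2*2²))² = (6 + (-9 + 2*4))² = (6 + (-9 + 8))² = (6 - 1)² = 5² = 25)
a = ⅘ (a = 8*(⅒) = ⅘ ≈ 0.80000)
X(s) = 25
-119*(K(12) + X(a)) = -119*((1 - 1*12) + 25) = -119*((1 - 12) + 25) = -119*(-11 + 25) = -119*14 = -1666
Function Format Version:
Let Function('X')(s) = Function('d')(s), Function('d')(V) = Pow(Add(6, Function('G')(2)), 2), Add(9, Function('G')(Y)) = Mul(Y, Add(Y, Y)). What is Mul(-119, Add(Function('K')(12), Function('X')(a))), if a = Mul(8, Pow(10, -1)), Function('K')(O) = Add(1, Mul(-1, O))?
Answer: -1666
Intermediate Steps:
Function('G')(Y) = Add(-9, Mul(2, Pow(Y, 2))) (Function('G')(Y) = Add(-9, Mul(Y, Add(Y, Y))) = Add(-9, Mul(Y, Mul(2, Y))) = Add(-9, Mul(2, Pow(Y, 2))))
Function('d')(V) = 25 (Function('d')(V) = Pow(Add(6, Add(-9, Mul(2, Pow(2, 2)))), 2) = Pow(Add(6, Add(-9, Mul(2, 4))), 2) = Pow(Add(6, Add(-9, 8)), 2) = Pow(Add(6, -1), 2) = Pow(5, 2) = 25)
a = Rational(4, 5) (a = Mul(8, Rational(1, 10)) = Rational(4, 5) ≈ 0.80000)
Function('X')(s) = 25
Mul(-119, Add(Function('K')(12), Function('X')(a))) = Mul(-119, Add(Add(1, Mul(-1, 12)), 25)) = Mul(-119, Add(Add(1, -12), 25)) = Mul(-119, Add(-11, 25)) = Mul(-119, 14) = -1666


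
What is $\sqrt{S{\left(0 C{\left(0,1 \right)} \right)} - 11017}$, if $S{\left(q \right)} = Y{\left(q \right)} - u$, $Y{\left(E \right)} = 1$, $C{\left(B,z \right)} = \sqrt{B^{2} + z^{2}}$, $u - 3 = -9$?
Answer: $i \sqrt{11010} \approx 104.93 i$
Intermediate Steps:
$u = -6$ ($u = 3 - 9 = -6$)
$S{\left(q \right)} = 7$ ($S{\left(q \right)} = 1 - -6 = 1 + 6 = 7$)
$\sqrt{S{\left(0 C{\left(0,1 \right)} \right)} - 11017} = \sqrt{7 - 11017} = \sqrt{-11010} = i \sqrt{11010}$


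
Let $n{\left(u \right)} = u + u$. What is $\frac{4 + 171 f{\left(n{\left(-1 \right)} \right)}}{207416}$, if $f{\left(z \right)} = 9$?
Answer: $\frac{1543}{207416} \approx 0.0074392$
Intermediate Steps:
$n{\left(u \right)} = 2 u$
$\frac{4 + 171 f{\left(n{\left(-1 \right)} \right)}}{207416} = \frac{4 + 171 \cdot 9}{207416} = \left(4 + 1539\right) \frac{1}{207416} = 1543 \cdot \frac{1}{207416} = \frac{1543}{207416}$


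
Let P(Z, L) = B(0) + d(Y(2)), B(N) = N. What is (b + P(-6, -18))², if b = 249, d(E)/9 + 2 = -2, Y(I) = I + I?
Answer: 45369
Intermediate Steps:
Y(I) = 2*I
d(E) = -36 (d(E) = -18 + 9*(-2) = -18 - 18 = -36)
P(Z, L) = -36 (P(Z, L) = 0 - 36 = -36)
(b + P(-6, -18))² = (249 - 36)² = 213² = 45369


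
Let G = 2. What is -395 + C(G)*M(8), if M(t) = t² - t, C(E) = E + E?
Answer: -171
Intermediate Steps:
C(E) = 2*E
-395 + C(G)*M(8) = -395 + (2*2)*(8*(-1 + 8)) = -395 + 4*(8*7) = -395 + 4*56 = -395 + 224 = -171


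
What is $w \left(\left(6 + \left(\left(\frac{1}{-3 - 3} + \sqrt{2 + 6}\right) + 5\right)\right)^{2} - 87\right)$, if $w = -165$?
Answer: $- \frac{75955}{12} - 7150 \sqrt{2} \approx -16441.0$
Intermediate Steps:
$w \left(\left(6 + \left(\left(\frac{1}{-3 - 3} + \sqrt{2 + 6}\right) + 5\right)\right)^{2} - 87\right) = - 165 \left(\left(6 + \left(\left(\frac{1}{-3 - 3} + \sqrt{2 + 6}\right) + 5\right)\right)^{2} - 87\right) = - 165 \left(\left(6 + \left(\left(\frac{1}{-6} + \sqrt{8}\right) + 5\right)\right)^{2} - 87\right) = - 165 \left(\left(6 + \left(\left(- \frac{1}{6} + 2 \sqrt{2}\right) + 5\right)\right)^{2} - 87\right) = - 165 \left(\left(6 + \left(\frac{29}{6} + 2 \sqrt{2}\right)\right)^{2} - 87\right) = - 165 \left(\left(\frac{65}{6} + 2 \sqrt{2}\right)^{2} - 87\right) = - 165 \left(-87 + \left(\frac{65}{6} + 2 \sqrt{2}\right)^{2}\right) = 14355 - 165 \left(\frac{65}{6} + 2 \sqrt{2}\right)^{2}$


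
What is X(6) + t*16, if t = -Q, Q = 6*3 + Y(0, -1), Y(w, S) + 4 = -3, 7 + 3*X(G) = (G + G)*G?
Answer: -463/3 ≈ -154.33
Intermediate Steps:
X(G) = -7/3 + 2*G²/3 (X(G) = -7/3 + ((G + G)*G)/3 = -7/3 + ((2*G)*G)/3 = -7/3 + (2*G²)/3 = -7/3 + 2*G²/3)
Y(w, S) = -7 (Y(w, S) = -4 - 3 = -7)
Q = 11 (Q = 6*3 - 7 = 18 - 7 = 11)
t = -11 (t = -1*11 = -11)
X(6) + t*16 = (-7/3 + (⅔)*6²) - 11*16 = (-7/3 + (⅔)*36) - 176 = (-7/3 + 24) - 176 = 65/3 - 176 = -463/3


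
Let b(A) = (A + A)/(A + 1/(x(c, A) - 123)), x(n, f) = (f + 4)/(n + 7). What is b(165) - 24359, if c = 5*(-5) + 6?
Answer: -2203602139/90471 ≈ -24357.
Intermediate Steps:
c = -19 (c = -25 + 6 = -19)
x(n, f) = (4 + f)/(7 + n)
b(A) = 2*A/(A + 1/(-370/3 - A/12)) (b(A) = (A + A)/(A + 1/((4 + A)/(7 - 19) - 123)) = (2*A)/(A + 1/((4 + A)/(-12) - 123)) = (2*A)/(A + 1/(-(4 + A)/12 - 123)) = (2*A)/(A + 1/((-⅓ - A/12) - 123)) = (2*A)/(A + 1/(-370/3 - A/12)) = 2*A/(A + 1/(-370/3 - A/12)))
b(165) - 24359 = 2*165*(1480 + 165)/(-12 + 165² + 1480*165) - 24359 = 2*165*1645/(-12 + 27225 + 244200) - 24359 = 2*165*1645/271413 - 24359 = 2*165*(1/271413)*1645 - 24359 = 180950/90471 - 24359 = -2203602139/90471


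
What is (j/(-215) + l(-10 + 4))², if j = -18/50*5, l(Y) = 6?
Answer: 41718681/1155625 ≈ 36.101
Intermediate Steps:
j = -9/5 (j = -18*1/50*5 = -9/25*5 = -9/5 ≈ -1.8000)
(j/(-215) + l(-10 + 4))² = (-9/5/(-215) + 6)² = (-9/5*(-1/215) + 6)² = (9/1075 + 6)² = (6459/1075)² = 41718681/1155625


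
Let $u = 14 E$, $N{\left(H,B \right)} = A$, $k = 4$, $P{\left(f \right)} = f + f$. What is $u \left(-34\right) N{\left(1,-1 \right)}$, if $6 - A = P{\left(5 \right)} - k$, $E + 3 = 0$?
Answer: $0$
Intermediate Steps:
$E = -3$ ($E = -3 + 0 = -3$)
$P{\left(f \right)} = 2 f$
$A = 0$ ($A = 6 - \left(2 \cdot 5 - 4\right) = 6 - \left(10 - 4\right) = 6 - 6 = 0$)
$N{\left(H,B \right)} = 0$
$u = -42$ ($u = 14 \left(-3\right) = -42$)
$u \left(-34\right) N{\left(1,-1 \right)} = \left(-42\right) \left(-34\right) 0 = 1428 \cdot 0 = 0$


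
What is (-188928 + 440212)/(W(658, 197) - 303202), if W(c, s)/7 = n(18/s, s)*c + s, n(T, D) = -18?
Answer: -251284/384731 ≈ -0.65314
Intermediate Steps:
W(c, s) = -126*c + 7*s (W(c, s) = 7*(-18*c + s) = 7*(s - 18*c) = -126*c + 7*s)
(-188928 + 440212)/(W(658, 197) - 303202) = (-188928 + 440212)/((-126*658 + 7*197) - 303202) = 251284/((-82908 + 1379) - 303202) = 251284/(-81529 - 303202) = 251284/(-384731) = 251284*(-1/384731) = -251284/384731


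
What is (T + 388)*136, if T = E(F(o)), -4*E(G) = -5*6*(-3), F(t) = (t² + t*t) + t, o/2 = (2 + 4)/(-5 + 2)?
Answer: 49708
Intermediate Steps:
o = -4 (o = 2*((2 + 4)/(-5 + 2)) = 2*(6/(-3)) = 2*(6*(-⅓)) = 2*(-2) = -4)
F(t) = t + 2*t² (F(t) = (t² + t²) + t = 2*t² + t = t + 2*t²)
E(G) = -45/2 (E(G) = -(-5*6)*(-3)/4 = -(-15)*(-3)/2 = -¼*90 = -45/2)
T = -45/2 ≈ -22.500
(T + 388)*136 = (-45/2 + 388)*136 = (731/2)*136 = 49708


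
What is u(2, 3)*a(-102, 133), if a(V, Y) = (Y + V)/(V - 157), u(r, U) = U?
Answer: -93/259 ≈ -0.35907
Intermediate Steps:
a(V, Y) = (V + Y)/(-157 + V)
u(2, 3)*a(-102, 133) = 3*((-102 + 133)/(-157 - 102)) = 3*(31/(-259)) = 3*(-1/259*31) = 3*(-31/259) = -93/259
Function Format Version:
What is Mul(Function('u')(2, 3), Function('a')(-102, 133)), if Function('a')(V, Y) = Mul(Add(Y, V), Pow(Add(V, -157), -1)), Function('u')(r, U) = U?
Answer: Rational(-93, 259) ≈ -0.35907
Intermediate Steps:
Function('a')(V, Y) = Mul(Pow(Add(-157, V), -1), Add(V, Y)) (Function('a')(V, Y) = Mul(Add(V, Y), Pow(Add(-157, V), -1)) = Mul(Pow(Add(-157, V), -1), Add(V, Y)))
Mul(Function('u')(2, 3), Function('a')(-102, 133)) = Mul(3, Mul(Pow(Add(-157, -102), -1), Add(-102, 133))) = Mul(3, Mul(Pow(-259, -1), 31)) = Mul(3, Mul(Rational(-1, 259), 31)) = Mul(3, Rational(-31, 259)) = Rational(-93, 259)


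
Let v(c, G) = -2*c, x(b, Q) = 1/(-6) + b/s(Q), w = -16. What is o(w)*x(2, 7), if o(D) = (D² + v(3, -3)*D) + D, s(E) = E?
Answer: 40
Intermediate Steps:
x(b, Q) = -⅙ + b/Q (x(b, Q) = 1/(-6) + b/Q = 1*(-⅙) + b/Q = -⅙ + b/Q)
o(D) = D² - 5*D (o(D) = (D² + (-2*3)*D) + D = (D² - 6*D) + D = D² - 5*D)
o(w)*x(2, 7) = (-16*(-5 - 16))*((2 - ⅙*7)/7) = (-16*(-21))*((2 - 7/6)/7) = 336*((⅐)*(⅚)) = 336*(5/42) = 40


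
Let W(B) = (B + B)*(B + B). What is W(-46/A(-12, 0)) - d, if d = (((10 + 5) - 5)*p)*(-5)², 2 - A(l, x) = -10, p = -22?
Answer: 50029/9 ≈ 5558.8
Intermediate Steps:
A(l, x) = 12 (A(l, x) = 2 - 1*(-10) = 2 + 10 = 12)
W(B) = 4*B² (W(B) = (2*B)*(2*B) = 4*B²)
d = -5500 (d = (((10 + 5) - 5)*(-22))*(-5)² = ((15 - 5)*(-22))*25 = (10*(-22))*25 = -220*25 = -5500)
W(-46/A(-12, 0)) - d = 4*(-46/12)² - 1*(-5500) = 4*(-46*1/12)² + 5500 = 4*(-23/6)² + 5500 = 4*(529/36) + 5500 = 529/9 + 5500 = 50029/9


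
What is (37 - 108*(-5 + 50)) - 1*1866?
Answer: -6689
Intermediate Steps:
(37 - 108*(-5 + 50)) - 1*1866 = (37 - 108*45) - 1866 = (37 - 4860) - 1866 = -4823 - 1866 = -6689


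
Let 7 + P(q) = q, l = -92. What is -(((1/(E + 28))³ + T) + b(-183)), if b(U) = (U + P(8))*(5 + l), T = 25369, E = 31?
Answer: -8462230938/205379 ≈ -41203.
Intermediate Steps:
P(q) = -7 + q
b(U) = -87 - 87*U (b(U) = (U + (-7 + 8))*(5 - 92) = (U + 1)*(-87) = (1 + U)*(-87) = -87 - 87*U)
-(((1/(E + 28))³ + T) + b(-183)) = -(((1/(31 + 28))³ + 25369) + (-87 - 87*(-183))) = -(((1/59)³ + 25369) + (-87 + 15921)) = -(((1/59)³ + 25369) + 15834) = -((1/205379 + 25369) + 15834) = -(5210259852/205379 + 15834) = -1*8462230938/205379 = -8462230938/205379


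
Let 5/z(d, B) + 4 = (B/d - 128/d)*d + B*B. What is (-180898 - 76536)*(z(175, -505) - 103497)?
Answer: 3388911997461827/127194 ≈ 2.6644e+10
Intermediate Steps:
z(d, B) = 5/(-4 + B² + d*(-128/d + B/d)) (z(d, B) = 5/(-4 + ((B/d - 128/d)*d + B*B)) = 5/(-4 + ((-128/d + B/d)*d + B²)) = 5/(-4 + (d*(-128/d + B/d) + B²)) = 5/(-4 + (B² + d*(-128/d + B/d))) = 5/(-4 + B² + d*(-128/d + B/d)))
(-180898 - 76536)*(z(175, -505) - 103497) = (-180898 - 76536)*(5/(-132 - 505 + (-505)²) - 103497) = -257434*(5/(-132 - 505 + 255025) - 103497) = -257434*(5/254388 - 103497) = -257434*(-26328394831/254388) = 3388911997461827/127194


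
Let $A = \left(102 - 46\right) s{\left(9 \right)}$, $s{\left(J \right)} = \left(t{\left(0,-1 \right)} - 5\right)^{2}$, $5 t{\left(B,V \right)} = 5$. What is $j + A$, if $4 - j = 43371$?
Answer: $-42471$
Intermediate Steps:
$t{\left(B,V \right)} = 1$ ($t{\left(B,V \right)} = \frac{1}{5} \cdot 5 = 1$)
$j = -43367$ ($j = 4 - 43371 = -43367$)
$s{\left(J \right)} = 16$ ($s{\left(J \right)} = \left(1 - 5\right)^{2} = \left(-4\right)^{2} = 16$)
$A = 896$ ($A = \left(102 - 46\right) 16 = 56 \cdot 16 = 896$)
$j + A = -43367 + 896 = -42471$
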